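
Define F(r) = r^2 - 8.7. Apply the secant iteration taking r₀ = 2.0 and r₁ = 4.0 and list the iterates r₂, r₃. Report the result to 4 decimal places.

F(2.0) = -4.700000, F(4.0) = 7.300000
r₂ = 4.000000 − 7.300000·(4.000000 − 2.000000) / (7.300000 − (-4.700000)) = 4.000000 − (14.600000)/(12.000000) = 2.783333
F(2.783333) = -0.953056
r₃ = 2.783333 − (-0.953056)·(2.783333 − 4.000000) / (-0.953056 − 7.300000) = 2.783333 − (1.159551)/(-8.253056) = 2.923833

2.7833, 2.9238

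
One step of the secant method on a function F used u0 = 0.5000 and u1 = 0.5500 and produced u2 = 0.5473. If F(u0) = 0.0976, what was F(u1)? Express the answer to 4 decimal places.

The secant line through (0.5000, 0.0976) and (0.5500, F(u1)) crosses zero at u2 = 0.5473.
So (0.5000, 0.0976), (0.5500, F(u1)), (0.5473, 0) are collinear:
F(u1) = 0.0976 · (0.5500 − 0.5473) / (0.5000 − 0.5473) = 0.0976 · (0.002700)/(-0.047300) = -0.005571

-0.0056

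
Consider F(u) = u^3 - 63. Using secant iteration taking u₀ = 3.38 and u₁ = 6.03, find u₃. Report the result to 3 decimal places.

3.886

F(3.38) = -24.38553, F(6.03) = 156.25623
u₂ = 6.03000 − 156.25623·(6.03000 − 3.38000) / (156.25623 − (-24.38553)) = 6.03000 − (414.07900)/(180.64176) = 3.73773
F(3.73773) = -10.78142
u₃ = 3.73773 − (-10.78142)·(3.73773 − 6.03000) / (-10.78142 − 156.25623) = 3.73773 − (24.71388)/(-167.03764) = 3.88569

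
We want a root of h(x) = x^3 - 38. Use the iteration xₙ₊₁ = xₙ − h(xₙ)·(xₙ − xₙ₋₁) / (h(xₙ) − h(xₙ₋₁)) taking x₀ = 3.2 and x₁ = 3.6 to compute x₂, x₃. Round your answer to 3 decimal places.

3.351, 3.361

h(3.2) = -5.23200, h(3.6) = 8.65600
x₂ = 3.60000 − 8.65600·(3.60000 − 3.20000) / (8.65600 − (-5.23200)) = 3.60000 − (3.46240)/(13.88800) = 3.35069
h(3.35069) = -0.38135
x₃ = 3.35069 − (-0.38135)·(3.35069 − 3.60000) / (-0.38135 − 8.65600) = 3.35069 − (0.09507)/(-9.03735) = 3.36121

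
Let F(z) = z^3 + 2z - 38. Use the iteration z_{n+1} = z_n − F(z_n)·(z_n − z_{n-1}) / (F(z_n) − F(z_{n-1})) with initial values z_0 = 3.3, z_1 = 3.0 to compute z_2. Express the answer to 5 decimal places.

F(3.3) = 4.5370000, F(3.0) = -5.0000000
z_2 = 3.0000000 − (-5.0000000)·(3.0000000 − 3.3000000) / (-5.0000000 − 4.5370000) = 3.0000000 − (1.5000000)/(-9.5370000) = 3.1572822

3.15728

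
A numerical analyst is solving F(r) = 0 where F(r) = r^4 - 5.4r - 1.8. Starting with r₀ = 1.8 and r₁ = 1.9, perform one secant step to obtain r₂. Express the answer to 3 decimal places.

1.851

F(1.8) = -1.02240, F(1.9) = 0.97210
r₂ = 1.90000 − 0.97210·(1.90000 − 1.80000) / (0.97210 − (-1.02240)) = 1.90000 − (0.09721)/(1.99450) = 1.85126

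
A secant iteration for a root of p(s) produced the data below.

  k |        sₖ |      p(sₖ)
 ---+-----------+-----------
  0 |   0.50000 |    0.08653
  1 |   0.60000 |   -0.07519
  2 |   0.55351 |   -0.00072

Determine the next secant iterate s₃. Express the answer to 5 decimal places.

s₃ = 0.55351 − (-0.00072)·(0.55351 − 0.60000) / (-0.00072 − (-0.07519))
   = 0.55351 − (0.0000335)/(0.0744700) = 0.5530605

0.55306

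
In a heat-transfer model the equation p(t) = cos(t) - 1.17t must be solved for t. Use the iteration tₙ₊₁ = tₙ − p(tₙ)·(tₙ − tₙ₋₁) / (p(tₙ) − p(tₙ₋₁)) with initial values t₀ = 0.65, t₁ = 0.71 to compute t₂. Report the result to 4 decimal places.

p(0.65) = 0.035584, p(0.71) = -0.072338
t₂ = 0.710000 − (-0.072338)·(0.710000 − 0.650000) / (-0.072338 − 0.035584) = 0.710000 − (-0.004340)/(-0.107922) = 0.669783

0.6698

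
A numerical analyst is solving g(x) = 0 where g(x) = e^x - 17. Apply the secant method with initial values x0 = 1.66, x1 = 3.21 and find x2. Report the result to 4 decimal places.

2.5923

g(1.66) = -11.740689, g(3.21) = 7.779086
x2 = 3.210000 − 7.779086·(3.210000 − 1.660000) / (7.779086 − (-11.740689)) = 3.210000 − (12.057584)/(19.519775) = 2.592289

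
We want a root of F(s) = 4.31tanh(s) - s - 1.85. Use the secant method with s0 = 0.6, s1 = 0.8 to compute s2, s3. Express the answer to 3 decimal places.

0.678, 0.668

F(0.6) = -0.13532, F(0.8) = 0.21200
s2 = 0.80000 − 0.21200·(0.80000 − 0.60000) / (0.21200 − (-0.13532)) = 0.80000 − (0.04240)/(0.34731) = 0.67792
F(0.67792) = 0.01570
s3 = 0.67792 − 0.01570·(0.67792 − 0.80000) / (0.01570 − 0.21200) = 0.67792 − (-0.00192)/(-0.19630) = 0.66816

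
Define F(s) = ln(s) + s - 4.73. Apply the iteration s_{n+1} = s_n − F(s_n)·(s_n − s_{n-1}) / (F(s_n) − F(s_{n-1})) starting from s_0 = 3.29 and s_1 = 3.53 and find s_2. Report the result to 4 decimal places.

3.4826

F(3.29) = -0.249112, F(3.53) = 0.061298
s_2 = 3.530000 − 0.061298·(3.530000 − 3.290000) / (0.061298 − (-0.249112)) = 3.530000 − (0.014711)/(0.310410) = 3.482606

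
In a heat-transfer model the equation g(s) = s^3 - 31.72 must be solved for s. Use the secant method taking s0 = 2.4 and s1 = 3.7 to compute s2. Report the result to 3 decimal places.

g(2.4) = -17.89600, g(3.7) = 18.93300
s2 = 3.70000 − 18.93300·(3.70000 − 2.40000) / (18.93300 − (-17.89600)) = 3.70000 − (24.61290)/(36.82900) = 3.03170

3.032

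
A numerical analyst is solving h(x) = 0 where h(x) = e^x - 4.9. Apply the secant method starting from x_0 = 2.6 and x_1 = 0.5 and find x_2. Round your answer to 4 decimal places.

h(2.6) = 8.563738, h(0.5) = -3.251279
x_2 = 0.500000 − (-3.251279)·(0.500000 − 2.600000) / (-3.251279 − 8.563738) = 0.500000 − (6.827685)/(-11.815017) = 1.077882

1.0779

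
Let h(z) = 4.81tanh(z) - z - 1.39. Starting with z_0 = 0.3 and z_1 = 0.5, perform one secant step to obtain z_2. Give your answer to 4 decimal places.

h(0.3) = -0.288786, h(0.5) = 0.332784
z_2 = 0.500000 − 0.332784·(0.500000 − 0.300000) / (0.332784 − (-0.288786)) = 0.500000 − (0.066557)/(0.621570) = 0.392922

0.3929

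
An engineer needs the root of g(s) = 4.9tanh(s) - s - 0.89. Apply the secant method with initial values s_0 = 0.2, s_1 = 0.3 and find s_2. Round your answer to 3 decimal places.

g(0.2) = -0.12286, g(0.3) = 0.23743
s_2 = 0.30000 − 0.23743·(0.30000 − 0.20000) / (0.23743 − (-0.12286)) = 0.30000 − (0.02374)/(0.36029) = 0.23410

0.234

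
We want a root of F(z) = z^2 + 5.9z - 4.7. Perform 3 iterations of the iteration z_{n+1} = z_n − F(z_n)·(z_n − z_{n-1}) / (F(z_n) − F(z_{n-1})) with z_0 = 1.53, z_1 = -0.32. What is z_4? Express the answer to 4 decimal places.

0.7106

F(1.53) = 6.667900, F(-0.32) = -6.485600
z_2 = -0.320000 − (-6.485600)·(-0.320000 − 1.530000) / (-6.485600 − 6.667900) = -0.320000 − (11.998360)/(-13.153500) = 0.592180
F(0.592180) = -0.855461
z_3 = 0.592180 − (-0.855461)·(0.592180 − (-0.320000)) / (-0.855461 − (-6.485600)) = 0.592180 − (-0.780334)/(5.630139) = 0.730779
F(0.730779) = 0.145637
z_4 = 0.730779 − 0.145637·(0.730779 − 0.592180) / (0.145637 − (-0.855461)) = 0.730779 − (0.020185)/(1.001098) = 0.710616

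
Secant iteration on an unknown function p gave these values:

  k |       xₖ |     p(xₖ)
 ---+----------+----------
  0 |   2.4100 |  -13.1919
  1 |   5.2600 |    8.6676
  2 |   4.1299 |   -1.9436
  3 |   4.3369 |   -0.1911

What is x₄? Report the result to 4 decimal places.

x₄ = 4.3369 − (-0.1911)·(4.3369 − 4.1299) / (-0.1911 − (-1.9436))
   = 4.3369 − (-0.039558)/(1.752500) = 4.359472

4.3595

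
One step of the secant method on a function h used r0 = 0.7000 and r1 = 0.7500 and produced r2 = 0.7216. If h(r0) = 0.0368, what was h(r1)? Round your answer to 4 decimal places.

The secant line through (0.7000, 0.0368) and (0.7500, h(r1)) crosses zero at r2 = 0.7216.
So (0.7000, 0.0368), (0.7500, h(r1)), (0.7216, 0) are collinear:
h(r1) = 0.0368 · (0.7500 − 0.7216) / (0.7000 − 0.7216) = 0.0368 · (0.028400)/(-0.021600) = -0.048385

-0.0484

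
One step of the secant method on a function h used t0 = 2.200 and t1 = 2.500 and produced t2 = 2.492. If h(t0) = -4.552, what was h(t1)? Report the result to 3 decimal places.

0.125

The secant line through (2.200, -4.552) and (2.500, h(t1)) crosses zero at t2 = 2.492.
So (2.200, -4.552), (2.500, h(t1)), (2.492, 0) are collinear:
h(t1) = -4.552 · (2.500 − 2.492) / (2.200 − 2.492) = -4.552 · (0.00800)/(-0.29200) = 0.12471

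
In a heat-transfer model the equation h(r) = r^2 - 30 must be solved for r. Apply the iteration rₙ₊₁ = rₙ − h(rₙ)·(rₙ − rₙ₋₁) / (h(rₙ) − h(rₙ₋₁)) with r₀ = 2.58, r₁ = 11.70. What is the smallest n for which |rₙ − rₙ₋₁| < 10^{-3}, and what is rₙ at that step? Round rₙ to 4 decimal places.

n = 7, rₙ = 5.4772

h(2.58) = -23.343600, h(11.70) = 106.890000
r₂ = 11.700000 − 106.890000·(9.120000)/(130.233600) = 4.214706;  |Δ| = 7.485294
h(4.214706) = -12.236254
r₃ = 4.214706 − (-12.236254)·(-7.485294)/(-119.126254) = 4.983571;  |Δ| = 0.768865
h(4.983571) = -5.164025
r₄ = 4.983571 − (-5.164025)·(0.768865)/(7.072229) = 5.544983;  |Δ| = 0.561412
h(5.544983) = 0.746834
r₅ = 5.544983 − 0.746834·(0.561412)/(5.910859) = 5.474049;  |Δ| = 0.070934
h(5.474049) = -0.034792
r₆ = 5.474049 − (-0.034792)·(-0.070934)/(-0.781625) = 5.477206;  |Δ| = 0.003157
h(5.477206) = -0.000214
r₇ = 5.477206 − (-0.000214)·(0.003157)/(0.034578) = 5.477226;  |Δ| = 0.000020
|r₇ − r₆| = 0.000020 < 10^{-3}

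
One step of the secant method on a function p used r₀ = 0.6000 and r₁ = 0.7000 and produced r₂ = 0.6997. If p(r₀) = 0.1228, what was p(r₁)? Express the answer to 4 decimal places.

The secant line through (0.6000, 0.1228) and (0.7000, p(r₁)) crosses zero at r₂ = 0.6997.
So (0.6000, 0.1228), (0.7000, p(r₁)), (0.6997, 0) are collinear:
p(r₁) = 0.1228 · (0.7000 − 0.6997) / (0.6000 − 0.6997) = 0.1228 · (0.000300)/(-0.099700) = -0.000370

-0.0004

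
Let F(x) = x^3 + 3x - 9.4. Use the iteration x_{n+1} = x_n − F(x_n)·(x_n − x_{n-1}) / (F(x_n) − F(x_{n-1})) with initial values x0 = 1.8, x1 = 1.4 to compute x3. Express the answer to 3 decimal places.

1.648

F(1.8) = 1.83200, F(1.4) = -2.45600
x2 = 1.40000 − (-2.45600)·(1.40000 − 1.80000) / (-2.45600 − 1.83200) = 1.40000 − (0.98240)/(-4.28800) = 1.62910
F(1.62910) = -0.18907
x3 = 1.62910 − (-0.18907)·(1.62910 − 1.40000) / (-0.18907 − (-2.45600)) = 1.62910 − (-0.04332)/(2.26693) = 1.64821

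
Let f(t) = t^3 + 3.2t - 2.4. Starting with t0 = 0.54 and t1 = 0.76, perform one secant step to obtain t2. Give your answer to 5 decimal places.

f(0.54) = -0.5145360, f(0.76) = 0.4709760
t2 = 0.7600000 − 0.4709760·(0.7600000 − 0.5400000) / (0.4709760 − (-0.5145360)) = 0.7600000 − (0.1036147)/(0.9855120) = 0.6548620

0.65486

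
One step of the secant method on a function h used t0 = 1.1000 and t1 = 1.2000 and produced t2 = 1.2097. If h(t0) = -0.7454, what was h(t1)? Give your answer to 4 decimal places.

The secant line through (1.1000, -0.7454) and (1.2000, h(t1)) crosses zero at t2 = 1.2097.
So (1.1000, -0.7454), (1.2000, h(t1)), (1.2097, 0) are collinear:
h(t1) = -0.7454 · (1.2000 − 1.2097) / (1.1000 − 1.2097) = -0.7454 · (-0.009700)/(-0.109700) = -0.065910

-0.0659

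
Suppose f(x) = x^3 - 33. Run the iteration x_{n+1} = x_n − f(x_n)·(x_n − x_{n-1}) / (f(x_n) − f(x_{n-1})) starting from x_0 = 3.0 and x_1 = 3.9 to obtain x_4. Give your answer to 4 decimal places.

f(3.0) = -6.000000, f(3.9) = 26.319000
x_2 = 3.900000 − 26.319000·(3.900000 − 3.000000) / (26.319000 − (-6.000000)) = 3.900000 − (23.687100)/(32.319000) = 3.167084
f(3.167084) = -1.232803
x_3 = 3.167084 − (-1.232803)·(3.167084 − 3.900000) / (-1.232803 − 26.319000) = 3.167084 − (0.903540)/(-27.551803) = 3.199879
f(3.199879) = -0.235729
x_4 = 3.199879 − (-0.235729)·(3.199879 − 3.167084) / (-0.235729 − (-1.232803)) = 3.199879 − (-0.007731)/(0.997074) = 3.207632

3.2076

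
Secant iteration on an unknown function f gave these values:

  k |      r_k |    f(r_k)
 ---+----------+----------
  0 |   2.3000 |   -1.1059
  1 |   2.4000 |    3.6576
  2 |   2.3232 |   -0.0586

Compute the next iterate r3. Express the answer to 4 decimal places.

2.3244

r3 = 2.3232 − (-0.0586)·(2.3232 − 2.4000) / (-0.0586 − 3.6576)
   = 2.3232 − (0.004500)/(-3.716200) = 2.324411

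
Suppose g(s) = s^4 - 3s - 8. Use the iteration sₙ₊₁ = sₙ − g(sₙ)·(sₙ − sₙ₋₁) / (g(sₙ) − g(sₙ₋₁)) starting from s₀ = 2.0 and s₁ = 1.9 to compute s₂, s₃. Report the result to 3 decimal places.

g(2.0) = 2.00000, g(1.9) = -0.66790
s₂ = 1.90000 − (-0.66790)·(1.90000 − 2.00000) / (-0.66790 − 2.00000) = 1.90000 − (0.06679)/(-2.66790) = 1.92503
g(1.92503) = -0.04246
s₃ = 1.92503 − (-0.04246)·(1.92503 − 1.90000) / (-0.04246 − (-0.66790)) = 1.92503 − (-0.00106)/(0.62544) = 1.92673

1.925, 1.927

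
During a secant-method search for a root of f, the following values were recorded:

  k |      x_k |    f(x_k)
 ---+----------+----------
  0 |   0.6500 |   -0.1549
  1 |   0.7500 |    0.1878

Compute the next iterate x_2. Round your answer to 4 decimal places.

x_2 = 0.7500 − 0.1878·(0.7500 − 0.6500) / (0.1878 − (-0.1549))
   = 0.7500 − (0.018780)/(0.342700) = 0.695200

0.6952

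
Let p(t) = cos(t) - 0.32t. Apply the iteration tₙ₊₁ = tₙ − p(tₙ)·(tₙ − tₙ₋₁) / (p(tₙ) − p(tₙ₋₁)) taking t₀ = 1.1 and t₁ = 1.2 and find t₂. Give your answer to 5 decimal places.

p(1.1) = 0.1015961, p(1.2) = -0.0216422
t₂ = 1.2000000 − (-0.0216422)·(1.2000000 − 1.1000000) / (-0.0216422 − 0.1015961) = 1.2000000 − (-0.0021642)/(-0.1232384) = 1.1824387

1.18244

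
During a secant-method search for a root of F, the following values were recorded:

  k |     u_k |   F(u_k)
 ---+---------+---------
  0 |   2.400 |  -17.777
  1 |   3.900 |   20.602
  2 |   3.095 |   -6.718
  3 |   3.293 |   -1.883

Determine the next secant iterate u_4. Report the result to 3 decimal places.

u_4 = 3.293 − (-1.883)·(3.293 − 3.095) / (-1.883 − (-6.718))
   = 3.293 − (-0.37283)/(4.83500) = 3.37011

3.370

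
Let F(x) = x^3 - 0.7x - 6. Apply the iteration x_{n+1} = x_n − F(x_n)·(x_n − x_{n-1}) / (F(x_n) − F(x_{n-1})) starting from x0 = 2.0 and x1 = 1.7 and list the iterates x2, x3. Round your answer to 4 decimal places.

1.9374, 1.9465

F(2.0) = 0.600000, F(1.7) = -2.277000
x2 = 1.700000 − (-2.277000)·(1.700000 − 2.000000) / (-2.277000 − 0.600000) = 1.700000 − (0.683100)/(-2.877000) = 1.937435
F(1.937435) = -0.083745
x3 = 1.937435 − (-0.083745)·(1.937435 − 1.700000) / (-0.083745 − (-2.277000)) = 1.937435 − (-0.019884)/(2.193255) = 1.946501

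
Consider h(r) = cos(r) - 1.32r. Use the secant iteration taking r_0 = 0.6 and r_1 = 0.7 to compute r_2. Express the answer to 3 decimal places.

h(0.6) = 0.03334, h(0.7) = -0.15916
r_2 = 0.70000 − (-0.15916)·(0.70000 − 0.60000) / (-0.15916 − 0.03334) = 0.70000 − (-0.01592)/(-0.19249) = 0.61732

0.617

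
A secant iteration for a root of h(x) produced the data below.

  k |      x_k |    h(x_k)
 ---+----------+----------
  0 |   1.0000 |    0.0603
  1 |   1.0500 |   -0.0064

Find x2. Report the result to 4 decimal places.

1.0452

x2 = 1.0500 − (-0.0064)·(1.0500 − 1.0000) / (-0.0064 − 0.0603)
   = 1.0500 − (-0.000320)/(-0.066700) = 1.045202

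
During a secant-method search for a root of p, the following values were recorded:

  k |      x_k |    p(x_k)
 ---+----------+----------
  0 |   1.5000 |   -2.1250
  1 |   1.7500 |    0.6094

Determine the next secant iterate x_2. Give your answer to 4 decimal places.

1.6943

x_2 = 1.7500 − 0.6094·(1.7500 − 1.5000) / (0.6094 − (-2.1250))
   = 1.7500 − (0.152350)/(2.734400) = 1.694284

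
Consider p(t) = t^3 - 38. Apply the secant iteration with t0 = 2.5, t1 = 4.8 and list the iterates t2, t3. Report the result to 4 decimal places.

3.0419, 3.2520

p(2.5) = -22.375000, p(4.8) = 72.592000
t2 = 4.800000 − 72.592000·(4.800000 − 2.500000) / (72.592000 − (-22.375000)) = 4.800000 − (166.961600)/(94.967000) = 3.041899
p(3.041899) = -9.852860
t3 = 3.041899 − (-9.852860)·(3.041899 − 4.800000) / (-9.852860 − 72.592000) = 3.041899 − (17.322326)/(-82.444860) = 3.252007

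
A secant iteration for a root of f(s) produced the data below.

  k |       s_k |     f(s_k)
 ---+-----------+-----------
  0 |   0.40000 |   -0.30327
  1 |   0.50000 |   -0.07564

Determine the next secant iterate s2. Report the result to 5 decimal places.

s2 = 0.50000 − (-0.07564)·(0.50000 − 0.40000) / (-0.07564 − (-0.30327))
   = 0.50000 − (-0.0075640)/(0.2276300) = 0.5332294

0.53323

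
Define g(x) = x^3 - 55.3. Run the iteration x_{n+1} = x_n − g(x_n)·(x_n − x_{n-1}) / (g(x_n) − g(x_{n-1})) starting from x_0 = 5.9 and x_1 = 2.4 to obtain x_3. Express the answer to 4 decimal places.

4.1793

g(5.9) = 150.079000, g(2.4) = -41.476000
x_2 = 2.400000 − (-41.476000)·(2.400000 − 5.900000) / (-41.476000 − 150.079000) = 2.400000 − (145.166000)/(-191.555000) = 3.157829
g(3.157829) = -23.810485
x_3 = 3.157829 − (-23.810485)·(3.157829 − 2.400000) / (-23.810485 − (-41.476000)) = 3.157829 − (-18.044284)/(17.665515) = 4.179271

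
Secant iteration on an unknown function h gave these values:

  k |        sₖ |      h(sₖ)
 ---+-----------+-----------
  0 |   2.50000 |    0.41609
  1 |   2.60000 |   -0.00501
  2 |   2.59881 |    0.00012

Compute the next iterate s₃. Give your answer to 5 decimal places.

2.59884

s₃ = 2.59881 − 0.00012·(2.59881 − 2.60000) / (0.00012 − (-0.00501))
   = 2.59881 − (-0.0000001)/(0.0051300) = 2.5988378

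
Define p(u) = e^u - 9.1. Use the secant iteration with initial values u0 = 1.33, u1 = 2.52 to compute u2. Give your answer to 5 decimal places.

p(1.33) = -5.3189566, p(2.52) = 3.3285967
u2 = 2.5200000 − 3.3285967·(2.5200000 − 1.3300000) / (3.3285967 − (-5.3189566)) = 2.5200000 − (3.9610300)/(8.6475533) = 2.0619479

2.06195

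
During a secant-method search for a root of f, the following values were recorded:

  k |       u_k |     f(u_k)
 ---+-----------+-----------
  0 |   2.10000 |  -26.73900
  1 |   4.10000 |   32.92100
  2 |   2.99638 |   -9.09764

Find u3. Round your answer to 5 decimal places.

u3 = 2.99638 − (-9.09764)·(2.99638 − 4.10000) / (-9.09764 − 32.92100)
   = 2.99638 − (10.0403375)/(-42.0186400) = 3.2353296

3.23533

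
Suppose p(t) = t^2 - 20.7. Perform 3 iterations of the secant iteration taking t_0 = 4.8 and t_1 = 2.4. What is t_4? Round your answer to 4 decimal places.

4.5495

p(4.8) = 2.340000, p(2.4) = -14.940000
t_2 = 2.400000 − (-14.940000)·(2.400000 − 4.800000) / (-14.940000 − 2.340000) = 2.400000 − (35.856000)/(-17.280000) = 4.475000
p(4.475000) = -0.674375
t_3 = 4.475000 − (-0.674375)·(4.475000 − 2.400000) / (-0.674375 − (-14.940000)) = 4.475000 − (-1.399328)/(14.265625) = 4.573091
p(4.573091) = 0.213160
t_4 = 4.573091 − 0.213160·(4.573091 − 4.475000) / (0.213160 − (-0.674375)) = 4.573091 − (0.020909)/(0.887535) = 4.549532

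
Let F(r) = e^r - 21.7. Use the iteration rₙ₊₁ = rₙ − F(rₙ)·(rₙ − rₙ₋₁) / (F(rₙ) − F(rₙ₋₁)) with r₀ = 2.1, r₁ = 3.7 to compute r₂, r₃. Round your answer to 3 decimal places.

2.771, 2.988

F(2.1) = -13.53383, F(3.7) = 18.74730
r₂ = 3.70000 − 18.74730·(3.70000 − 2.10000) / (18.74730 − (-13.53383)) = 3.70000 − (29.99569)/(32.28113) = 2.77080
F(2.77080) = -5.72862
r₃ = 2.77080 − (-5.72862)·(2.77080 − 3.70000) / (-5.72862 − 18.74730) = 2.77080 − (5.32305)/(-24.47593) = 2.98828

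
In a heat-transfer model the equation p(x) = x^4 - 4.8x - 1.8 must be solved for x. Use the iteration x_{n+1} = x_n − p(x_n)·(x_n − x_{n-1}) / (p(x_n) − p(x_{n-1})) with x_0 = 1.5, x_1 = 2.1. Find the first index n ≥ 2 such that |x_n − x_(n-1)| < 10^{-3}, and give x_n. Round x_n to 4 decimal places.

n = 6, x_n = 1.7969

p(1.5) = -3.937500, p(2.1) = 7.568100
x_2 = 2.100000 − 7.568100·(0.600000)/(11.505600) = 1.705335;  |Δ| = 0.394665
p(1.705335) = -1.528173
x_3 = 1.705335 − (-1.528173)·(-0.394665)/(-9.096273) = 1.771639;  |Δ| = 0.066304
p(1.771639) = -0.452408
x_4 = 1.771639 − (-0.452408)·(0.066304)/(1.075765) = 1.799522;  |Δ| = 0.027884
p(1.799522) = 0.048753
x_5 = 1.799522 − 0.048753·(0.027884)/(0.501161) = 1.796810;  |Δ| = 0.002713
p(1.796810) = -0.001312
x_6 = 1.796810 − (-0.001312)·(-0.002713)/(-0.050064) = 1.796881;  |Δ| = 0.000071
|x_6 − x_5| = 0.000071 < 10^{-3}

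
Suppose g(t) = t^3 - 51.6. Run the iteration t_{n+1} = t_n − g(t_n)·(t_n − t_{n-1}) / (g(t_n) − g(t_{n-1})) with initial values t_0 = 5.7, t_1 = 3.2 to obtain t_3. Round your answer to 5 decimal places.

3.75748

g(5.7) = 133.5930000, g(3.2) = -18.8320000
t_2 = 3.2000000 − (-18.8320000)·(3.2000000 − 5.7000000) / (-18.8320000 − 133.5930000) = 3.2000000 − (47.0800000)/(-152.4250000) = 3.5088732
g(3.5088732) = -8.3980819
t_3 = 3.5088732 − (-8.3980819)·(3.5088732 − 3.2000000) / (-8.3980819 − (-18.8320000)) = 3.5088732 − (-2.5939426)/(10.4339181) = 3.7574800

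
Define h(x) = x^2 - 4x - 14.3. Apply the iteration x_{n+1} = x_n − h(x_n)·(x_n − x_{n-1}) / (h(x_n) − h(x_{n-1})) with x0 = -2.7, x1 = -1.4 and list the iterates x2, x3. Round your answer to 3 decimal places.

h(-2.7) = 3.79000, h(-1.4) = -6.74000
x2 = -1.40000 − (-6.74000)·(-1.40000 − (-2.70000)) / (-6.74000 − 3.79000) = -1.40000 − (-8.76200)/(-10.53000) = -2.23210
h(-2.23210) = -0.38934
x3 = -2.23210 − (-0.38934)·(-2.23210 − (-1.40000)) / (-0.38934 − (-6.74000)) = -2.23210 − (0.32397)/(6.35066) = -2.28311

-2.232, -2.283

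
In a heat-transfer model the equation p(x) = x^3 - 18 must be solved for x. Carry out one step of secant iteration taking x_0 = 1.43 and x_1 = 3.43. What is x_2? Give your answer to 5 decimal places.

p(1.43) = -15.0757930, p(3.43) = 22.3536070
x_2 = 3.4300000 − 22.3536070·(3.4300000 − 1.4300000) / (22.3536070 − (-15.0757930)) = 3.4300000 − (44.7072140)/(37.4294000) = 2.2355589

2.23556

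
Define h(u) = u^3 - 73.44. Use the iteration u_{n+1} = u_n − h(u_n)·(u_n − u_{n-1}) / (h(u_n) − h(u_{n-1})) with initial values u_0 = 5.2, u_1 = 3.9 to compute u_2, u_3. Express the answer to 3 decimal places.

4.126, 4.192

h(5.2) = 67.16800, h(3.9) = -14.12100
u_2 = 3.90000 − (-14.12100)·(3.90000 − 5.20000) / (-14.12100 − 67.16800) = 3.90000 − (18.35730)/(-81.28900) = 4.12583
h(4.12583) = -3.20829
u_3 = 4.12583 − (-3.20829)·(4.12583 − 3.90000) / (-3.20829 − (-14.12100)) = 4.12583 − (-0.72452)/(10.91271) = 4.19222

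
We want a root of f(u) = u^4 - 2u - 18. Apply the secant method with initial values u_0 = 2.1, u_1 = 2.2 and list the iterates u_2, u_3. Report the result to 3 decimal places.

f(2.1) = -2.75190, f(2.2) = 1.02560
u_2 = 2.20000 − 1.02560·(2.20000 − 2.10000) / (1.02560 − (-2.75190)) = 2.20000 − (0.10256)/(3.77750) = 2.17285
f(2.17285) = -0.05525
u_3 = 2.17285 − (-0.05525)·(2.17285 − 2.20000) / (-0.05525 − 1.02560) = 2.17285 − (0.00150)/(-1.08085) = 2.17424

2.173, 2.174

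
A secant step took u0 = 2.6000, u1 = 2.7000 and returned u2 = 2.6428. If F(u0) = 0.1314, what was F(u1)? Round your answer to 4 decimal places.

The secant line through (2.6000, 0.1314) and (2.7000, F(u1)) crosses zero at u2 = 2.6428.
So (2.6000, 0.1314), (2.7000, F(u1)), (2.6428, 0) are collinear:
F(u1) = 0.1314 · (2.7000 − 2.6428) / (2.6000 − 2.6428) = 0.1314 · (0.057200)/(-0.042800) = -0.175609

-0.1756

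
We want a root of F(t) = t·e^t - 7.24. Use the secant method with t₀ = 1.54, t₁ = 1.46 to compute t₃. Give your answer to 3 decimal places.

F(1.54) = -0.05653, F(1.46) = -0.95330
t₂ = 1.46000 − (-0.95330)·(1.46000 − 1.54000) / (-0.95330 − (-0.05653)) = 1.46000 − (0.07626)/(-0.89677) = 1.54504
F(1.54504) = 0.00343
t₃ = 1.54504 − 0.00343·(1.54504 − 1.46000) / (0.00343 − (-0.95330)) = 1.54504 − (0.00029)/(0.95673) = 1.54474

1.545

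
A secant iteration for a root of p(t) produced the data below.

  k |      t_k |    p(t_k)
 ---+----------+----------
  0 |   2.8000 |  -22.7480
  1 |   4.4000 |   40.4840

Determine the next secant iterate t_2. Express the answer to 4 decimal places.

3.3756

t_2 = 4.4000 − 40.4840·(4.4000 − 2.8000) / (40.4840 − (-22.7480))
   = 4.4000 − (64.774400)/(63.232000) = 3.375607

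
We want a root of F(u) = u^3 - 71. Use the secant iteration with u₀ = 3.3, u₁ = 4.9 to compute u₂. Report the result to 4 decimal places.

3.9866

F(3.3) = -35.063000, F(4.9) = 46.649000
u₂ = 4.900000 − 46.649000·(4.900000 − 3.300000) / (46.649000 − (-35.063000)) = 4.900000 − (74.638400)/(81.712000) = 3.986567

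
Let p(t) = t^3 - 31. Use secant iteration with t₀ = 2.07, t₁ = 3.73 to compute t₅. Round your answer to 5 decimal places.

3.14135

p(2.07) = -22.1302570, p(3.73) = 20.8951170
t₂ = 3.7300000 − 20.8951170·(3.7300000 − 2.0700000) / (20.8951170 − (-22.1302570)) = 3.7300000 − (34.6858942)/(43.0253740) = 2.9238270
p(2.9238270) = -6.0048917
t₃ = 2.9238270 − (-6.0048917)·(2.9238270 − 3.7300000) / (-6.0048917 − 20.8951170) = 2.9238270 − (4.8409815)/(-26.9000087) = 3.1037891
p(3.1037891) = -1.0996269
t₄ = 3.1037891 − (-1.0996269)·(3.1037891 − 2.9238270) / (-1.0996269 − (-6.0048917)) = 3.1037891 − (-0.1978911)/(4.9052648) = 3.1441317
p(3.1441317) = 0.0815154
t₅ = 3.1441317 − 0.0815154·(3.1441317 − 3.1037891) / (0.0815154 − (-1.0996269)) = 3.1441317 − (0.0032885)/(1.1811423) = 3.1413475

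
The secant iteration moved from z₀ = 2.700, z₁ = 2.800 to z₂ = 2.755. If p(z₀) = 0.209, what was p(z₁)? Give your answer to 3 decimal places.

-0.171

The secant line through (2.700, 0.209) and (2.800, p(z₁)) crosses zero at z₂ = 2.755.
So (2.700, 0.209), (2.800, p(z₁)), (2.755, 0) are collinear:
p(z₁) = 0.209 · (2.800 − 2.755) / (2.700 − 2.755) = 0.209 · (0.04500)/(-0.05500) = -0.17100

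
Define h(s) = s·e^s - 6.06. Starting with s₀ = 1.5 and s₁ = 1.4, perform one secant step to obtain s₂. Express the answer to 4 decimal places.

h(1.5) = 0.662534, h(1.4) = -0.382720
s₂ = 1.400000 − (-0.382720)·(1.400000 − 1.500000) / (-0.382720 − 0.662534) = 1.400000 − (0.038272)/(-1.045254) = 1.436615

1.4366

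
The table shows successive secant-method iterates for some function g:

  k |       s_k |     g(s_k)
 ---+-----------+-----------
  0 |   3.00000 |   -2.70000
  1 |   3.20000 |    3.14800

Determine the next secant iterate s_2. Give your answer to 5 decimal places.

3.09234

s_2 = 3.20000 − 3.14800·(3.20000 − 3.00000) / (3.14800 − (-2.70000))
   = 3.20000 − (0.6296000)/(5.8480000) = 3.0923393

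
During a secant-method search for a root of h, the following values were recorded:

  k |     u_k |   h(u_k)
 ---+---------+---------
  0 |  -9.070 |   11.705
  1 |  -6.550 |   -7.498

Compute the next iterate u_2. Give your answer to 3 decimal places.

-7.534

u_2 = -6.550 − (-7.498)·(-6.550 − (-9.070)) / (-7.498 − 11.705)
   = -6.550 − (-18.89496)/(-19.20300) = -7.53396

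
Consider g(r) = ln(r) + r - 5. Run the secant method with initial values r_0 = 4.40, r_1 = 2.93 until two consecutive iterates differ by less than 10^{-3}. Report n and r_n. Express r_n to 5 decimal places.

g(4.40) = 0.8816045, g(2.93) = -0.9949976
r_2 = 2.9300000 − (-0.9949976)·(-1.4700000)/(-1.8766021) = 3.7094121;  |Δ| = 0.7794121
g(3.7094121) = 0.0202855
r_3 = 3.7094121 − 0.0202855·(0.7794121)/(1.0152831) = 3.6938393;  |Δ| = 0.0155728
g(3.6938393) = 0.0005057
r_4 = 3.6938393 − 0.0005057·(-0.0155728)/(-0.0197798) = 3.6934412;  |Δ| = 0.0003982
|r_4 − r_3| = 0.0003982 < 10^{-3}

n = 4, r_n = 3.69344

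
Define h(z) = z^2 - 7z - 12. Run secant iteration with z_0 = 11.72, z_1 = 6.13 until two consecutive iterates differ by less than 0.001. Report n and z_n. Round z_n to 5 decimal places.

n = 6, z_n = 8.42443

h(11.72) = 43.3184000, h(6.13) = -17.3331000
z_2 = 6.1300000 − (-17.3331000)·(-5.5900000)/(-60.6515000) = 7.7275207;  |Δ| = 1.5975207
h(7.7275207) = -6.3780684
z_3 = 7.7275207 − (-6.3780684)·(1.5975207)/(10.9550316) = 8.6576045;  |Δ| = 0.9300837
h(8.6576045) = 2.3508838
z_4 = 8.6576045 − 2.3508838·(0.9300837)/(8.7289522) = 8.4071141;  |Δ| = 0.2504904
h(8.4071141) = -0.1702316
z_5 = 8.4071141 − (-0.1702316)·(-0.2504904)/(-2.5211154) = 8.4240278;  |Δ| = 0.0169137
h(8.4240278) = -0.0039506
z_6 = 8.4240278 − (-0.0039506)·(0.0169137)/(0.1662810) = 8.4244296;  |Δ| = 0.0004019
|z_6 − z_5| = 0.0004019 < 0.001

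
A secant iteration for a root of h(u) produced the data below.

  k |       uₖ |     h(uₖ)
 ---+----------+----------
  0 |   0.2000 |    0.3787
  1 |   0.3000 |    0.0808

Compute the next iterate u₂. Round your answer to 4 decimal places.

u₂ = 0.3000 − 0.0808·(0.3000 − 0.2000) / (0.0808 − 0.3787)
   = 0.3000 − (0.008080)/(-0.297900) = 0.327123

0.3271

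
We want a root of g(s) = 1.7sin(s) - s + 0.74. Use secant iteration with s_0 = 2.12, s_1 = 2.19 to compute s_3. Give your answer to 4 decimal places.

g(2.12) = 0.069999, g(2.19) = -0.065620
s_2 = 2.190000 − (-0.065620)·(2.190000 − 2.120000) / (-0.065620 − 0.069999) = 2.190000 − (-0.004593)/(-0.135619) = 2.156130
g(2.156130) = 0.000867
s_3 = 2.156130 − 0.000867·(2.156130 − 2.190000) / (0.000867 − (-0.065620)) = 2.156130 − (-0.000029)/(0.066488) = 2.156572

2.1566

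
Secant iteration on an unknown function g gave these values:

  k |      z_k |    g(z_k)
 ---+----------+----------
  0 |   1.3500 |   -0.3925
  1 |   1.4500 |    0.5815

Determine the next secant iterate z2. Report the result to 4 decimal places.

1.3903

z2 = 1.4500 − 0.5815·(1.4500 − 1.3500) / (0.5815 − (-0.3925))
   = 1.4500 − (0.058150)/(0.974000) = 1.390298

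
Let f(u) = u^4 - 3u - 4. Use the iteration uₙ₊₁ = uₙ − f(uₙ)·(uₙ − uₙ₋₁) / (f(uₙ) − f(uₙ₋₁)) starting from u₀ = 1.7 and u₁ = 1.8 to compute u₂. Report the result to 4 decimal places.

1.7405

f(1.7) = -0.747900, f(1.8) = 1.097600
u₂ = 1.800000 − 1.097600·(1.800000 − 1.700000) / (1.097600 − (-0.747900)) = 1.800000 − (0.109760)/(1.845500) = 1.740526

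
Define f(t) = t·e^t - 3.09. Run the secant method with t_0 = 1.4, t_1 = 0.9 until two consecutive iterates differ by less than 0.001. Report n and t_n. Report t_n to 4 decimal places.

f(1.4) = 2.587280, f(0.9) = -0.876357
t_2 = 0.900000 − (-0.876357)·(-0.500000)/(-3.463637) = 1.026508;  |Δ| = 0.126508
f(1.026508) = -0.224705
t_3 = 1.026508 − (-0.224705)·(0.126508)/(0.651652) = 1.070131;  |Δ| = 0.043623
f(1.070131) = 0.030249
t_4 = 1.070131 − 0.030249·(0.043623)/(0.254954) = 1.064956;  |Δ| = 0.005176
f(1.064956) = -0.000872
t_5 = 1.064956 − (-0.000872)·(-0.005176)/(-0.031120) = 1.065101;  |Δ| = 0.000145
|t_5 − t_4| = 0.000145 < 0.001

n = 5, t_n = 1.0651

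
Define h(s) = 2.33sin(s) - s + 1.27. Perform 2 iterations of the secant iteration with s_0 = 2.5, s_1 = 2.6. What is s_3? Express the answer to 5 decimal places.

h(2.5) = 0.1644401, h(2.6) = -0.1288818
s_2 = 2.6000000 − (-0.1288818)·(2.6000000 − 2.5000000) / (-0.1288818 − 0.1644401) = 2.6000000 − (-0.0128882)/(-0.2933219) = 2.5560613
h(2.5560613) = 0.0015952
s_3 = 2.5560613 − 0.0015952·(2.5560613 − 2.6000000) / (0.0015952 − (-0.1288818)) = 2.5560613 − (-0.0000701)/(0.1304770) = 2.5565985

2.55660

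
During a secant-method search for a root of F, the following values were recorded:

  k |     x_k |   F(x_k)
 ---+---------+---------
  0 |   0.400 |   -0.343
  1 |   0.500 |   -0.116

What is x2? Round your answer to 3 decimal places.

x2 = 0.500 − (-0.116)·(0.500 − 0.400) / (-0.116 − (-0.343))
   = 0.500 − (-0.01160)/(0.22700) = 0.55110

0.551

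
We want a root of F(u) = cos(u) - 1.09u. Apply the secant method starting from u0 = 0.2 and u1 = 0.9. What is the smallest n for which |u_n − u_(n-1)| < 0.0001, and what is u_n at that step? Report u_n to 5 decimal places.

n = 5, u_n = 0.70106

F(0.2) = 0.7620666, F(0.9) = -0.3593900
u2 = 0.9000000 − (-0.3593900)·(0.7000000)/(-1.1214566) = 0.6756730;  |Δ| = 0.2243270
F(0.6756730) = 0.0438027
u3 = 0.6756730 − 0.0438027·(-0.2243270)/(0.4031927) = 0.7000438;  |Δ| = 0.0243708
F(0.7000438) = 0.0017663
u4 = 0.7000438 − 0.0017663·(0.0243708)/(-0.0420364) = 0.7010678;  |Δ| = 0.0010240
F(0.7010678) = -0.0000100
u5 = 0.7010678 − (-0.0000100)·(0.0010240)/(-0.0017763) = 0.7010620;  |Δ| = 0.0000058
|u5 − u4| = 0.0000058 < 0.0001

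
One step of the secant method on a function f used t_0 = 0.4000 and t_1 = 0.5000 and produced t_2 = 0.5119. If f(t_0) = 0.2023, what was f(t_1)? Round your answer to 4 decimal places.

The secant line through (0.4000, 0.2023) and (0.5000, f(t_1)) crosses zero at t_2 = 0.5119.
So (0.4000, 0.2023), (0.5000, f(t_1)), (0.5119, 0) are collinear:
f(t_1) = 0.2023 · (0.5000 − 0.5119) / (0.4000 − 0.5119) = 0.2023 · (-0.011900)/(-0.111900) = 0.021514

0.0215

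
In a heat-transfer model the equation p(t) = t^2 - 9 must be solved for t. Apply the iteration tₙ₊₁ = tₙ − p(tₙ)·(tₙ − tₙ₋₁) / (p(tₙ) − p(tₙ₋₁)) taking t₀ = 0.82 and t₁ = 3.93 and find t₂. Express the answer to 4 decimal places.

2.5732

p(0.82) = -8.327600, p(3.93) = 6.444900
t₂ = 3.930000 − 6.444900·(3.930000 − 0.820000) / (6.444900 − (-8.327600)) = 3.930000 − (20.043639)/(14.772500) = 2.573179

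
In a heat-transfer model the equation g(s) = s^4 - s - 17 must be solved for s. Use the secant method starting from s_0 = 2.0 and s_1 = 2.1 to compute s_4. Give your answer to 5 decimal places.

g(2.0) = -3.0000000, g(2.1) = 0.3481000
s_2 = 2.1000000 − 0.3481000·(2.1000000 − 2.0000000) / (0.3481000 − (-3.0000000)) = 2.1000000 − (0.0348100)/(3.3481000) = 2.0896031
g(2.0896031) = -0.0237966
s_3 = 2.0896031 − (-0.0237966)·(2.0896031 − 2.1000000) / (-0.0237966 − 0.3481000) = 2.0896031 − (0.0002474)/(-0.3718966) = 2.0902683
g(2.0902683) = -0.0001702
s_4 = 2.0902683 − (-0.0001702)·(2.0902683 − 2.0896031) / (-0.0001702 − (-0.0237966)) = 2.0902683 − (-0.0000001)/(0.0236263) = 2.0902731

2.09027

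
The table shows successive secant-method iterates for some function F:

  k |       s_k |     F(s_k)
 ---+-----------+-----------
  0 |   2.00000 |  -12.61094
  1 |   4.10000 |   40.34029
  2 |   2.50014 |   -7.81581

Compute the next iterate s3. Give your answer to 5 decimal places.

2.75980

s3 = 2.50014 − (-7.81581)·(2.50014 − 4.10000) / (-7.81581 − 40.34029)
   = 2.50014 − (12.5042018)/(-48.1561000) = 2.7597998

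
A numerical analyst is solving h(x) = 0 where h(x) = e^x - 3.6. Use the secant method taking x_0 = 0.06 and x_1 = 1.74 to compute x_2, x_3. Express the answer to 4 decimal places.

h(0.06) = -2.538163, h(1.74) = 2.097343
x_2 = 1.740000 − 2.097343·(1.740000 − 0.060000) / (2.097343 − (-2.538163)) = 1.740000 − (3.523537)/(4.635507) = 0.979881
h(0.979881) = -0.935861
x_3 = 0.979881 − (-0.935861)·(0.979881 − 1.740000) / (-0.935861 − 2.097343) = 0.979881 − (0.711366)/(-3.033204) = 1.214407

0.9799, 1.2144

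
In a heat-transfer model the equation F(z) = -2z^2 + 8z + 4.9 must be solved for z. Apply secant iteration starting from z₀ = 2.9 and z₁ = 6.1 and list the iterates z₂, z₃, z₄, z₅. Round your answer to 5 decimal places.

4.02800, 4.40940, 4.55471, 4.53929

F(2.9) = 11.2800000, F(6.1) = -20.7200000
z₂ = 6.1000000 − (-20.7200000)·(6.1000000 − 2.9000000) / (-20.7200000 − 11.2800000) = 6.1000000 − (-66.3040000)/(-32.0000000) = 4.0280000
F(4.0280000) = 4.6744320
z₃ = 4.0280000 − 4.6744320·(4.0280000 − 6.1000000) / (4.6744320 − (-20.7200000)) = 4.0280000 − (-9.6854231)/(25.3944320) = 4.4093995
F(4.4093995) = 1.2895883
z₄ = 4.4093995 − 1.2895883·(4.4093995 − 4.0280000) / (1.2895883 − 4.6744320) = 4.4093995 − (0.4918483)/(-3.3848437) = 4.5547085
F(4.5547085) = -0.1530710
z₅ = 4.5547085 − (-0.1530710)·(4.5547085 − 4.4093995) / (-0.1530710 − 1.2895883) = 4.5547085 − (-0.0222426)/(-1.4426593) = 4.5392907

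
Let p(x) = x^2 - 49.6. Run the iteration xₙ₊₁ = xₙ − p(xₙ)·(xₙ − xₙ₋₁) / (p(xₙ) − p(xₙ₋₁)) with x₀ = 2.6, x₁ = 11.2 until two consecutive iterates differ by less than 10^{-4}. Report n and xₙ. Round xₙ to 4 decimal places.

n = 7, xₙ = 7.0427

p(2.6) = -42.840000, p(11.2) = 75.840000
x₂ = 11.200000 − 75.840000·(8.600000)/(118.680000) = 5.704348;  |Δ| = 5.495652
p(5.704348) = -17.060416
x₃ = 5.704348 − (-17.060416)·(-5.495652)/(-92.900416) = 6.713580;  |Δ| = 1.009232
p(6.713580) = -4.527840
x₄ = 6.713580 − (-4.527840)·(1.009232)/(12.532576) = 7.078201;  |Δ| = 0.364621
p(7.078201) = 0.500936
x₅ = 7.078201 − 0.500936·(0.364621)/(5.028776) = 7.041880;  |Δ| = 0.036321
p(7.041880) = -0.011924
x₆ = 7.041880 − (-0.011924)·(-0.036321)/(-0.512861) = 7.042725;  |Δ| = 0.000844
p(7.042725) = -0.000030
x₇ = 7.042725 − (-0.000030)·(0.000844)/(0.011894) = 7.042727;  |Δ| = 0.000002
|x₇ − x₆| = 0.000002 < 10^{-4}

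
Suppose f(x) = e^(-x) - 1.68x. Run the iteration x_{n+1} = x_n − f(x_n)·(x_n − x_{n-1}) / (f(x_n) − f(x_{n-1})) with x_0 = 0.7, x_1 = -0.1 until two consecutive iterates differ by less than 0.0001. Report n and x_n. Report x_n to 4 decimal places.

n = 5, x_n = 0.3993

f(0.7) = -0.679415, f(-0.1) = 1.273171
x_2 = -0.100000 − 1.273171·(-0.800000)/(1.952586) = 0.421635;  |Δ| = 0.521635
f(0.421635) = -0.052373
x_3 = 0.421635 − (-0.052373)·(0.521635)/(-1.325544) = 0.401025;  |Δ| = 0.020610
f(0.401025) = -0.004088
x_4 = 0.401025 − (-0.004088)·(-0.020610)/(0.048285) = 0.399280;  |Δ| = 0.001745
f(0.399280) = 0.000013
x_5 = 0.399280 − 0.000013·(-0.001745)/(0.004101) = 0.399285;  |Δ| = 0.000006
|x_5 − x_4| = 0.000006 < 0.0001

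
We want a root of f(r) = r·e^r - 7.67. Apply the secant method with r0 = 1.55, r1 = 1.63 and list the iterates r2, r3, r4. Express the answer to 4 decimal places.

f(1.55) = -0.367221, f(1.63) = 0.649316
r2 = 1.630000 − 0.649316·(1.630000 − 1.550000) / (0.649316 − (-0.367221)) = 1.630000 − (0.051945)/(1.016537) = 1.578900
f(1.578900) = -0.012940
r3 = 1.578900 − (-0.012940)·(1.578900 − 1.630000) / (-0.012940 − 0.649316) = 1.578900 − (0.000661)/(-0.662256) = 1.579898
f(1.579898) = -0.000444
r4 = 1.579898 − (-0.000444)·(1.579898 − 1.578900) / (-0.000444 − (-0.012940)) = 1.579898 − (0.000000)/(0.012496) = 1.579934

1.5789, 1.5799, 1.5799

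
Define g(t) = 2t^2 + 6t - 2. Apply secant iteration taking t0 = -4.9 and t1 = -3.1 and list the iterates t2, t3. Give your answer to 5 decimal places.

g(-4.9) = 16.6200000, g(-3.1) = -1.3800000
t2 = -3.1000000 − (-1.3800000)·(-3.1000000 − (-4.9000000)) / (-1.3800000 − 16.6200000) = -3.1000000 − (-2.4840000)/(-18.0000000) = -3.2380000
g(-3.2380000) = -0.4587120
t3 = -3.2380000 − (-0.4587120)·(-3.2380000 − (-3.1000000)) / (-0.4587120 − (-1.3800000)) = -3.2380000 − (0.0633023)/(0.9212880) = -3.3067106

-3.23800, -3.30671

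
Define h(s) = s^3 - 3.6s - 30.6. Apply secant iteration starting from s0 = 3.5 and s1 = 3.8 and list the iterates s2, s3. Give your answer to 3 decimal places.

3.509, 3.510

h(3.5) = -0.32500, h(3.8) = 10.59200
s2 = 3.80000 − 10.59200·(3.80000 − 3.50000) / (10.59200 − (-0.32500)) = 3.80000 − (3.17760)/(10.91700) = 3.50893
h(3.50893) = -0.02810
s3 = 3.50893 − (-0.02810)·(3.50893 − 3.80000) / (-0.02810 − 10.59200) = 3.50893 − (0.00818)/(-10.62010) = 3.50970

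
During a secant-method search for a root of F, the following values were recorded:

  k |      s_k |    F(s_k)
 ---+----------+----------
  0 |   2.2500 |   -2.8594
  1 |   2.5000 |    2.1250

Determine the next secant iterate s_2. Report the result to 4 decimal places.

2.3934

s_2 = 2.5000 − 2.1250·(2.5000 − 2.2500) / (2.1250 − (-2.8594))
   = 2.5000 − (0.531250)/(4.984400) = 2.393417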